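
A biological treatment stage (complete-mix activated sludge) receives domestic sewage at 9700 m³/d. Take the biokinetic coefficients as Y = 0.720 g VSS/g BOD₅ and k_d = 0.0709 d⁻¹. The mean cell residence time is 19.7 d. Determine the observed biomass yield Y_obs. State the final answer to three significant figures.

Y_obs = Y / (1 + k_d θ_c) = 0.720 / (1 + 0.0709 × 19.7) = 0.720 / 2.397 = 0.3004.

Y_obs ≈ 0.300 g VSS/g BOD₅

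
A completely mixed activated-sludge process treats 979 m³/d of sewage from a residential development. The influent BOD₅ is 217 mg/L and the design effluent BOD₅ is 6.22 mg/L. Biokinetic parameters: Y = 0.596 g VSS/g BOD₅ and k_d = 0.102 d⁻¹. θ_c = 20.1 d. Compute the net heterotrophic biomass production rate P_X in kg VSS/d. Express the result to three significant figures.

Correct the yield for decay: Y_obs = Y/(1 + k_d θ_c) = 0.596 / (1 + 0.102 × 20.1) = 0.596 / 3.050 = 0.1954.
ΔS = 217 − 6.22 = 210.8 mg/L, so the substrate removal rate is 979 × 210.8/1000 = 206.4 kg BOD₅/d.
P_X = Y_obs · Q(S₀ − S) = 0.1954 × 206.4 = 40.32 kg VSS/d.

P_X ≈ 40.3 kg VSS/d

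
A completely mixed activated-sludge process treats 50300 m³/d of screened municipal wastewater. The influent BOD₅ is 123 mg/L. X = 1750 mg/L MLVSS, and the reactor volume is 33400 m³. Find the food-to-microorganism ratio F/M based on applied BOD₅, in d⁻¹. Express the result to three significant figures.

F/M ≈ 0.106 d⁻¹

F/M = applied load / biomass = Q·S₀/(V·X) = 50300 × 123 / (33400 × 1750) = 0.1058 d⁻¹.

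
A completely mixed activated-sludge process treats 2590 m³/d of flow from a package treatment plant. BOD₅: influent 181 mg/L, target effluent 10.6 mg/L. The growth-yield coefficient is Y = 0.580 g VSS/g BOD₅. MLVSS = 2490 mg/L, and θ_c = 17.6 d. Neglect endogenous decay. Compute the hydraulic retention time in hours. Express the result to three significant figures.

With k_d = 0 the design equation reduces to V = Y Q (S₀−S) θ_c / X = 0.580 × 2590 × (181 − 10.6) × 17.6 / 2490 = 1809 m³.
HRT = V/Q = 1809 m³ / 2590 m³·d⁻¹ = 0.6986 d × 24 = 16.77 h.

τ ≈ 16.8 h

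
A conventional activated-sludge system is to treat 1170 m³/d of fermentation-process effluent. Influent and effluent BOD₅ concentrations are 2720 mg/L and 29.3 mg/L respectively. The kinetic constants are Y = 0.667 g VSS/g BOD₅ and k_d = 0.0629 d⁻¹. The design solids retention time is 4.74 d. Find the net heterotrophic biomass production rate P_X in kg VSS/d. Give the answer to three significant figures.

P_X ≈ 1620 kg VSS/d

Y_obs = Y / (1 + k_d θ_c) = 0.667 / (1 + 0.0629 × 4.74) = 0.667 / 1.298 = 0.5138.
Mass of BOD₅ removed per day: Q(S₀ − S) = 1170 × 2691 g/m³ = 3148 kg/d.
Biomass produced: P_X = Y_obs·Q·ΔS = 0.5138 × 3148 ≈ 1618 kg VSS/d.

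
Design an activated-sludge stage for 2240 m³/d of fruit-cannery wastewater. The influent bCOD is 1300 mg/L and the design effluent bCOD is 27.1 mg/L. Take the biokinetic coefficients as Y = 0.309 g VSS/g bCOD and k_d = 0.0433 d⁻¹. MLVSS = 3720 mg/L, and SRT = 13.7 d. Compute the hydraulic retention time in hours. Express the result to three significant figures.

Steady-state biomass mass balance: V·X·(1 + k_d·θ_c) = Y·Q·(S₀ − S)·θ_c, so V = 0.309 × 2240 × (1300 − 27.1) × 13.7 / [3720 × (1 + 0.0433 × 13.7)] = 1.21×10^7 / 5927 = 2037 m³.
τ = V/Q = 2037/2240 = 0.9092 d, or 21.82 h.

τ ≈ 21.8 h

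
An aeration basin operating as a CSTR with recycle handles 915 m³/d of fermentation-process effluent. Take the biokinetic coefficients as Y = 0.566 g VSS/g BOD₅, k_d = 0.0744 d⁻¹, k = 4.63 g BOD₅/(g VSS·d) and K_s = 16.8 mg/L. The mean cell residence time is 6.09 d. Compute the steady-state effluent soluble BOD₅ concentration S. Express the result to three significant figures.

S ≈ 1.68 mg/L

For a completely mixed reactor with recycle the Lawrence–McCarty relation gives S = K_s·(1 + k_d·θ_c) / [θ_c·(Y·k − k_d) − 1] = 16.8 × (1 + 0.0744 × 6.09) / [6.09 × (0.566 × 4.63 − 0.0744) − 1] = 24.41 / 14.51 = 1.683 mg/L.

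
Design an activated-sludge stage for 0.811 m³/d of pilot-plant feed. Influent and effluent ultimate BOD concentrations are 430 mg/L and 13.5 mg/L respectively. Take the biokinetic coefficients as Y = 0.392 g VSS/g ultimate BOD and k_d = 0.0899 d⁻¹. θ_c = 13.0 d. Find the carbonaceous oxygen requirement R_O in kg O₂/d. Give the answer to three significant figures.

R_O ≈ 0.251 kg O₂/d

Y_obs = Y / (1 + k_d θ_c) = 0.392 / (1 + 0.0899 × 13.0) = 0.392 / 2.169 = 0.1808.
Mass of ultimate BOD removed per day: Q(S₀ − S) = 0.811 × 416.5 g/m³ = 0.3378 kg/d.
Net sludge production P_X = 0.1808 × 0.3378 = 0.06106 kg VSS/d.
Carbonaceous O₂ demand = substrate oxidised − cell-mass equivalent = 0.3378 − 1.42 × 0.06106 = 0.2511 kg O₂/d.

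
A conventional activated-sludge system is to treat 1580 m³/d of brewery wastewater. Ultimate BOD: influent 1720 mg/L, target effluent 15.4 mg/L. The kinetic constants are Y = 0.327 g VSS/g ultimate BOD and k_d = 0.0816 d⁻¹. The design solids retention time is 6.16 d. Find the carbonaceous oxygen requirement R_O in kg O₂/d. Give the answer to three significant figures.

The observed yield is Y_obs = Y/(1 + k_d·θ_c) = 0.327 / (1 + 0.0816 × 6.16) = 0.327 / 1.503 = 0.2176 g VSS per g ultimate BOD removed.
Mass of ultimate BOD removed per day: Q(S₀ − S) = 1580 × 1705 g/m³ = 2693 kg/d.
P_X = Y_obs·Q·(S₀ − S) = 0.2176 × 2693 = 586.1 kg VSS/d.
Carbonaceous O₂ demand = substrate oxidised − cell-mass equivalent = 2693 − 1.42 × 586.1 = 1861 kg O₂/d.

R_O ≈ 1860 kg O₂/d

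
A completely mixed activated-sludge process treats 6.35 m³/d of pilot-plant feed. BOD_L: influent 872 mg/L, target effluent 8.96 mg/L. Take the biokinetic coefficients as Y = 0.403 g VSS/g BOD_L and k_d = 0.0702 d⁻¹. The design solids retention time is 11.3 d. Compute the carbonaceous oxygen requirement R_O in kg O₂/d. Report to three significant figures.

R_O ≈ 3.73 kg O₂/d

Correct the yield for decay: Y_obs = Y/(1 + k_d θ_c) = 0.403 / (1 + 0.0702 × 11.3) = 0.403 / 1.793 = 0.2247.
ΔS = 872 − 8.96 = 863.0 mg/L, so the substrate removal rate is 6.35 × 863.0/1000 = 5.480 kg BOD_L/d.
P_X = Y_obs·Q·(S₀ − S) = 0.2247 × 5.480 = 1.232 kg VSS/d.
R_O = Q·ΔS − 1.42 P_X = 5.480 − 1.749 = 3.731 kg O₂/d.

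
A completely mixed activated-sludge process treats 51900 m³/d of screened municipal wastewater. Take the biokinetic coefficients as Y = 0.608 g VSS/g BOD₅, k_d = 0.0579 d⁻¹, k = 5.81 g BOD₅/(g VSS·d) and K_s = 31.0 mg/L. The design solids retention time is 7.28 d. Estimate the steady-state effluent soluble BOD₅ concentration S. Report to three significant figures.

Effluent substrate depends only on kinetics and SRT: S = K_s(1 + k_d θ_c) / [θ_c(Yk − k_d) − 1] = 31.0 × (1 + 0.0579 × 7.28) / [7.28 × (0.608 × 5.81 − 0.0579) − 1] = 44.07 / 24.29 = 1.814 mg/L.

S ≈ 1.81 mg/L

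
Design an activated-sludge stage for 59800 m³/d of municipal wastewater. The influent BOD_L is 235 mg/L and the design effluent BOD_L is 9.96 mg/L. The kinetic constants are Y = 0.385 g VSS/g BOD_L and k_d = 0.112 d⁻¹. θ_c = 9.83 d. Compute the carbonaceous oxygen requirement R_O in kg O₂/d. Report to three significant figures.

R_O ≈ 9960 kg O₂/d

Y_obs = Y / (1 + k_d θ_c) = 0.385 / (1 + 0.112 × 9.83) = 0.385 / 2.101 = 0.1832.
Mass of BOD_L removed per day: Q(S₀ − S) = 59800 × 225.0 g/m³ = 13457 kg/d.
Net sludge production P_X = 0.1832 × 13457 = 2466 kg VSS/d.
R_O = Q·(S₀ − S) − 1.42·P_X = 13457 − 1.42 × 2466 = 9956 kg O₂/d.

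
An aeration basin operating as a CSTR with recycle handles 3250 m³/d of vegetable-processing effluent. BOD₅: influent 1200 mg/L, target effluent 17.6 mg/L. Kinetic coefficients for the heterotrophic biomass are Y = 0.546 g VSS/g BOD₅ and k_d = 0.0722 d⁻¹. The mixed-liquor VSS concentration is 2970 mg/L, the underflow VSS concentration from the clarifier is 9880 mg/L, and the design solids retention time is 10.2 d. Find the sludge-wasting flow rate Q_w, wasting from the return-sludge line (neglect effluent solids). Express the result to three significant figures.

Rearranging the biomass balance for a CMAS with decay, V = Y·Q·ΔS·θ_c / [X·(1+k_d θ_c)] = 0.546 × 3250 × (1200 − 17.6) × 10.2 / [2970 × (1 + 0.0722 × 10.2)] = 2.14×10^7 / 5157 = 4150 m³.
Wasting from the return line (neglecting effluent solids): Q_w = V·X / (θ_c·X_r) = 4150 × 2970 / (10.2 × 9880) = 122.3 m³/d.

Q_w ≈ 122 m³/d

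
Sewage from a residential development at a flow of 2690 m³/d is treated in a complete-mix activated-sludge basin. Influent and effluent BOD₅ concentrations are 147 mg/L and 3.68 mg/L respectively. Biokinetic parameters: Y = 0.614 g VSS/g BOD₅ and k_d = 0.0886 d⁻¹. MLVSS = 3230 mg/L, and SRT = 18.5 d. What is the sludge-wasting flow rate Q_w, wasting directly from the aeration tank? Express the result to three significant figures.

Rearranging the biomass balance for a CMAS with decay, V = Y·Q·ΔS·θ_c / [X·(1+k_d θ_c)] = 0.614 × 2690 × (147 − 3.68) × 18.5 / [3230 × (1 + 0.0886 × 18.5)] = 4.38×10^6 / 8524 = 513.7 m³.
With mixed-liquor wasting, θ_c = V/Q_w, so Q_w = V/θ_c = 513.7/18.5 = 27.77 m³/d.

Q_w ≈ 27.8 m³/d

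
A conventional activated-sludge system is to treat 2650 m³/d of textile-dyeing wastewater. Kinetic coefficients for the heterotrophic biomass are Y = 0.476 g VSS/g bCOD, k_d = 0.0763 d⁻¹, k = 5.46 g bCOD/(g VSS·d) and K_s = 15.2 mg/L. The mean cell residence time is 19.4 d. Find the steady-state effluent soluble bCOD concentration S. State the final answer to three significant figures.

Effluent substrate depends only on kinetics and SRT: S = K_s(1 + k_d θ_c) / [θ_c(Yk − k_d) − 1] = 15.2 × (1 + 0.0763 × 19.4) / [19.4 × (0.476 × 5.46 − 0.0763) − 1] = 37.70 / 47.94 = 0.7864 mg/L.

S ≈ 0.786 mg/L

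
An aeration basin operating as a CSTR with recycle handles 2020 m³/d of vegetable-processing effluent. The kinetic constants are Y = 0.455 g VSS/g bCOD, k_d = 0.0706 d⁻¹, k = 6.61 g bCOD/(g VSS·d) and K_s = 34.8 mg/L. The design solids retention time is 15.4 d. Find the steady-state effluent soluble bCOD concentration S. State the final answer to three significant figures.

From the Monod/SRT balance for a CMAS, S = K_s·(1+k_d θ_c)/[θ_c·(Y k − k_d) − 1] = 34.8 × (1 + 0.0706 × 15.4) / [15.4 × (0.455 × 6.61 − 0.0706) − 1] = 72.64 / 44.23 = 1.642 mg/L.

S ≈ 1.64 mg/L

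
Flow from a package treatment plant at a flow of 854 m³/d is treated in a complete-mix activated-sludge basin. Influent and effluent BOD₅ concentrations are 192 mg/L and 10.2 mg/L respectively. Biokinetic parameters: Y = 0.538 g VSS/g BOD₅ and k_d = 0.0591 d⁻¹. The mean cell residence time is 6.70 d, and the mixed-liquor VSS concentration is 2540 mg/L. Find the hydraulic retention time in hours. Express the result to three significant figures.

Rearranging the biomass balance for a CMAS with decay, V = Y·Q·ΔS·θ_c / [X·(1+k_d θ_c)] = 0.538 × 854 × (192 − 10.2) × 6.70 / [2540 × (1 + 0.0591 × 6.70)] = 5.6×10^5 / 3546 = 157.8 m³.
Hydraulic retention time τ = V/Q = 157.8 / 854 = 0.1848 d = 4.436 h.

τ ≈ 4.44 h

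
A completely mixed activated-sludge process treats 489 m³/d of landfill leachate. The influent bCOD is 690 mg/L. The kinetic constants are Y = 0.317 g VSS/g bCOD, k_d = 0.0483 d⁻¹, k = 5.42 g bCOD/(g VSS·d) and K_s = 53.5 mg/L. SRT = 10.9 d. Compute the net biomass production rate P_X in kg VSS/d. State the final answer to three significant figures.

P_X ≈ 69.6 kg VSS/d

Effluent substrate depends only on kinetics and SRT: S = K_s(1 + k_d θ_c) / [θ_c(Yk − k_d) − 1] = 53.5 × (1 + 0.0483 × 10.9) / [10.9 × (0.317 × 5.42 − 0.0483) − 1] = 81.67 / 17.20 = 4.748 mg/L.
Y_obs = Y / (1 + k_d θ_c) = 0.317 / (1 + 0.0483 × 10.9) = 0.317 / 1.526 = 0.2077.
Q·(S₀ − S) = 489 × (690 − 4.75) × 10⁻³ = 335.1 kg/d removed.
P_X = Y_obs · Q(S₀ − S) = 0.2077 × 335.1 = 69.59 kg VSS/d.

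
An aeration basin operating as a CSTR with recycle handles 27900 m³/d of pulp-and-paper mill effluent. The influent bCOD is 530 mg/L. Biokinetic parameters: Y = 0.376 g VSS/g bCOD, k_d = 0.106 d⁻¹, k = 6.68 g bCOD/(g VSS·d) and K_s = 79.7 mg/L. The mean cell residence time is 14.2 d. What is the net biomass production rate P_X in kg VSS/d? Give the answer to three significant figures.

P_X ≈ 2190 kg VSS/d

From the Monod/SRT balance for a CMAS, S = K_s·(1+k_d θ_c)/[θ_c·(Y k − k_d) − 1] = 79.7 × (1 + 0.106 × 14.2) / [14.2 × (0.376 × 6.68 − 0.106) − 1] = 199.7 / 33.16 = 6.021 mg/L.
The observed yield is Y_obs = Y/(1 + k_d·θ_c) = 0.376 / (1 + 0.106 × 14.2) = 0.376 / 2.505 = 0.1501 g VSS per g bCOD removed.
Q·(S₀ − S) = 27900 × (530 − 6.02) × 10⁻³ = 14619 kg/d removed.
Biomass produced: P_X = Y_obs·Q·ΔS = 0.1501 × 14619 ≈ 2194 kg VSS/d.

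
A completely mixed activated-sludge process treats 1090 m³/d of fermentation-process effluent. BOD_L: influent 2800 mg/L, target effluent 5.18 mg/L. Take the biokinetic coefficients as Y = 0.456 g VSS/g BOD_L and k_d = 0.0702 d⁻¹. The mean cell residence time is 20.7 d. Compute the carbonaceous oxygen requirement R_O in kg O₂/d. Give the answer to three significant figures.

R_O ≈ 2240 kg O₂/d

Correct the yield for decay: Y_obs = Y/(1 + k_d θ_c) = 0.456 / (1 + 0.0702 × 20.7) = 0.456 / 2.453 = 0.1859.
Q·(S₀ − S) = 1090 × (2800 − 5.18) × 10⁻³ = 3046 kg/d removed.
Biomass synthesised: P_X = Y_obs × 3046 = 566.3 kg VSS/d.
R_O = Q·ΔS − 1.42 P_X = 3046 − 804.1 = 2242 kg O₂/d.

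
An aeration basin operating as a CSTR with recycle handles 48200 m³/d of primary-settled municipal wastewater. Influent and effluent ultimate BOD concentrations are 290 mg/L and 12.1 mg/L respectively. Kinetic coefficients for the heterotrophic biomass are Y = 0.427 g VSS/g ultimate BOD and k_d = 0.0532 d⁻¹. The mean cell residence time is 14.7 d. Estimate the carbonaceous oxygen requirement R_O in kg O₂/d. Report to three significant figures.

Y_obs = Y / (1 + k_d θ_c) = 0.427 / (1 + 0.0532 × 14.7) = 0.427 / 1.782 = 0.2396.
Mass of ultimate BOD removed per day: Q(S₀ − S) = 48200 × 277.9 g/m³ = 13395 kg/d.
Net sludge production P_X = 0.2396 × 13395 = 3210 kg VSS/d.
Carbonaceous O₂ demand = substrate oxidised − cell-mass equivalent = 13395 − 1.42 × 3210 = 8837 kg O₂/d.

R_O ≈ 8840 kg O₂/d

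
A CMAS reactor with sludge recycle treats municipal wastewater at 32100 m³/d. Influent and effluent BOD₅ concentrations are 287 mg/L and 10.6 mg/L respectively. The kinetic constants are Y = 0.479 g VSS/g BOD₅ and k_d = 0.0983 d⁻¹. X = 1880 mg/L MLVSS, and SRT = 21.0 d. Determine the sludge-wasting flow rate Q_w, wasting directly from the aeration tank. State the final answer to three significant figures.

Q_w ≈ 738 m³/d

Steady-state biomass mass balance: V·X·(1 + k_d·θ_c) = Y·Q·(S₀ − S)·θ_c, so V = 0.479 × 32100 × (287 − 10.6) × 21.0 / [1880 × (1 + 0.0983 × 21.0)] = 8.92×10^7 / 5761 = 15492 m³.
With mixed-liquor wasting, θ_c = V/Q_w, so Q_w = V/θ_c = 15492/21.0 = 737.7 m³/d.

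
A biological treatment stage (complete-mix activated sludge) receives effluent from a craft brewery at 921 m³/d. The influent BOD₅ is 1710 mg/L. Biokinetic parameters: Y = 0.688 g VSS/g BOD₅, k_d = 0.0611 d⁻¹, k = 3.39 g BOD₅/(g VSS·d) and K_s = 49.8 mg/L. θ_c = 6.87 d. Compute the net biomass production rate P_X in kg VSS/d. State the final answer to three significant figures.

P_X ≈ 761 kg VSS/d

From the Monod/SRT balance for a CMAS, S = K_s·(1+k_d θ_c)/[θ_c·(Y k − k_d) − 1] = 49.8 × (1 + 0.0611 × 6.87) / [6.87 × (0.688 × 3.39 − 0.0611) − 1] = 70.70 / 14.60 = 4.842 mg/L.
Y_obs = Y / (1 + k_d θ_c) = 0.688 / (1 + 0.0611 × 6.87) = 0.688 / 1.420 = 0.4846.
Mass of BOD₅ removed per day: Q(S₀ − S) = 921 × 1705 g/m³ = 1570 kg/d.
P_X = Y_obs · Q(S₀ − S) = 0.4846 × 1570 = 761.0 kg VSS/d.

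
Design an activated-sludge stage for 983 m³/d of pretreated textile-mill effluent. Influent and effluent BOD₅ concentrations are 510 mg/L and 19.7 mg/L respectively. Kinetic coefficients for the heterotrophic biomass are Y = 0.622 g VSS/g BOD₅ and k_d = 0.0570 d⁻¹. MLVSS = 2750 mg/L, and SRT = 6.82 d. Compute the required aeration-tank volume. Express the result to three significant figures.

Steady-state biomass mass balance: V·X·(1 + k_d·θ_c) = Y·Q·(S₀ − S)·θ_c, so V = 0.622 × 983 × (510 − 19.7) × 6.82 / [2750 × (1 + 0.0570 × 6.82)] = 2.04×10^6 / 3819 = 535.3 m³.

V ≈ 535 m³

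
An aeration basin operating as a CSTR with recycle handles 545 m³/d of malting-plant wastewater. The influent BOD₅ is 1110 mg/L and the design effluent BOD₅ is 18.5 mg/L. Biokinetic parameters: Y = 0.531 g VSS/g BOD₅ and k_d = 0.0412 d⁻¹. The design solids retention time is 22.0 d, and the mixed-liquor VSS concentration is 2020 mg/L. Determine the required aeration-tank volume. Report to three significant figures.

V ≈ 1800 m³

Rearranging the biomass balance for a CMAS with decay, V = Y·Q·ΔS·θ_c / [X·(1+k_d θ_c)] = 0.531 × 545 × (1110 − 18.5) × 22.0 / [2020 × (1 + 0.0412 × 22.0)] = 6.95×10^6 / 3851 = 1805 m³.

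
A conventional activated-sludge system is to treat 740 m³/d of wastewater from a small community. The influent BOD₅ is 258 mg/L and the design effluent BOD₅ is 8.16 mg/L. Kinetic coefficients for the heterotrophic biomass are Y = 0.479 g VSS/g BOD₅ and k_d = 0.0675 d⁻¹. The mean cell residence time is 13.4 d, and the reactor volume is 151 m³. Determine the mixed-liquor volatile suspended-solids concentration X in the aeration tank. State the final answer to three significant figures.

From V·X·(1 + k_d·θ_c) = Y·Q·(S₀ − S)·θ_c: X = 0.479 × 740 × (258 − 8.16) × 13.4 / [151 × (1 + 0.0675 × 13.4)] = 4126 mg/L.

X ≈ 4130 mg/L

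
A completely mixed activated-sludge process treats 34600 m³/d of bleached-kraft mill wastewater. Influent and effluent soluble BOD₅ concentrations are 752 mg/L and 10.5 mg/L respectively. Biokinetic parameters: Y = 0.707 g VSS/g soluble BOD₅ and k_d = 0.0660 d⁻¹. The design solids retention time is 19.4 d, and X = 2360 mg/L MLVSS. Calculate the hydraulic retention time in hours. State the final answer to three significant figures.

τ ≈ 45.4 h

Steady-state biomass mass balance: V·X·(1 + k_d·θ_c) = Y·Q·(S₀ − S)·θ_c, so V = 0.707 × 34600 × (752 − 10.5) × 19.4 / [2360 × (1 + 0.0660 × 19.4)] = 3.52×10^8 / 5382 = 65386 m³.
Hydraulic retention time τ = V/Q = 65386 / 34600 = 1.890 d = 45.35 h.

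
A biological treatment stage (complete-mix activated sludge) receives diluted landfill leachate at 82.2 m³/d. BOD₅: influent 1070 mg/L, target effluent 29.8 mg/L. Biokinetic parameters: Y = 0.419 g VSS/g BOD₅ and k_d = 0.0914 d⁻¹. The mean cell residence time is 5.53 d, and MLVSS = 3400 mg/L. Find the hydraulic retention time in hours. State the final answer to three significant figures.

Rearranging the biomass balance for a CMAS with decay, V = Y·Q·ΔS·θ_c / [X·(1+k_d θ_c)] = 0.419 × 82.2 × (1070 − 29.8) × 5.53 / [3400 × (1 + 0.0914 × 5.53)] = 1.98×10^5 / 5119 = 38.71 m³.
τ = V/Q = 38.71/82.2 = 0.4709 d, or 11.30 h.

τ ≈ 11.3 h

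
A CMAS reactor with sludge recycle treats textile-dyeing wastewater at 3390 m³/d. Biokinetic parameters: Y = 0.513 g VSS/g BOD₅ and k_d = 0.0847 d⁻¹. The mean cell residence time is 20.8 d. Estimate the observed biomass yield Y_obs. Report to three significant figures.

The observed yield is Y_obs = Y/(1 + k_d·θ_c) = 0.513 / (1 + 0.0847 × 20.8) = 0.513 / 2.762 = 0.1858 g VSS per g BOD₅ removed.

Y_obs ≈ 0.186 g VSS/g BOD₅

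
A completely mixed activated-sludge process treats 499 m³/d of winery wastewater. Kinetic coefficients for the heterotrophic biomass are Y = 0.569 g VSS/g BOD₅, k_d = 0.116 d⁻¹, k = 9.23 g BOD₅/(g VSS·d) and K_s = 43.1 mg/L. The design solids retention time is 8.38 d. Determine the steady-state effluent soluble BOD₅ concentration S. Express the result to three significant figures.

S ≈ 2.02 mg/L

Effluent substrate depends only on kinetics and SRT: S = K_s(1 + k_d θ_c) / [θ_c(Yk − k_d) − 1] = 43.1 × (1 + 0.116 × 8.38) / [8.38 × (0.569 × 9.23 − 0.116) − 1] = 85.00 / 42.04 = 2.022 mg/L.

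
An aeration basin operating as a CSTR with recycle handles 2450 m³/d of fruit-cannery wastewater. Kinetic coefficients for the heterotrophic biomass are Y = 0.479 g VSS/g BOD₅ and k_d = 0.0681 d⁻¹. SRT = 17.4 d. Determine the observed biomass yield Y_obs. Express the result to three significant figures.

Observed yield with endogenous decay: Y_obs = Y / (1 + k_d·θ_c) = 0.479 / (1 + 0.0681 × 17.4) = 0.479 / 2.185 = 0.2192 g VSS/g BOD₅.

Y_obs ≈ 0.219 g VSS/g BOD₅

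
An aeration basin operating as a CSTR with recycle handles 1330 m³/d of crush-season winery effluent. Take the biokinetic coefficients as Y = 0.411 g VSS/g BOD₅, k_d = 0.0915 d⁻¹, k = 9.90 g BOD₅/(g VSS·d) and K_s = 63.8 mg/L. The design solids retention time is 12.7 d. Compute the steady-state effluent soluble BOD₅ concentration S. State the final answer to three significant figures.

S ≈ 2.79 mg/L

Effluent substrate depends only on kinetics and SRT: S = K_s(1 + k_d θ_c) / [θ_c(Yk − k_d) − 1] = 63.8 × (1 + 0.0915 × 12.7) / [12.7 × (0.411 × 9.90 − 0.0915) − 1] = 137.9 / 49.51 = 2.786 mg/L.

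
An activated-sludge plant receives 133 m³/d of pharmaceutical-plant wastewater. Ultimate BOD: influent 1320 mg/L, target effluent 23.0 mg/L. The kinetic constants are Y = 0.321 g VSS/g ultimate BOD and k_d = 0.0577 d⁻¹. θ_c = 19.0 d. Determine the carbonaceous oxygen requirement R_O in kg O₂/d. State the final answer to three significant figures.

Correct the yield for decay: Y_obs = Y/(1 + k_d θ_c) = 0.321 / (1 + 0.0577 × 19.0) = 0.321 / 2.096 = 0.1531.
Substrate removed = Q·(S₀ − S) = 133 m³/d × (1320 − 23.0) g/m³ = 1.73×10^5 g/d = 172.5 kg/d.
Net sludge production P_X = 0.1531 × 172.5 = 26.41 kg VSS/d.
Carbonaceous O₂ demand = substrate oxidised − cell-mass equivalent = 172.5 − 1.42 × 26.41 = 135.0 kg O₂/d.

R_O ≈ 135 kg O₂/d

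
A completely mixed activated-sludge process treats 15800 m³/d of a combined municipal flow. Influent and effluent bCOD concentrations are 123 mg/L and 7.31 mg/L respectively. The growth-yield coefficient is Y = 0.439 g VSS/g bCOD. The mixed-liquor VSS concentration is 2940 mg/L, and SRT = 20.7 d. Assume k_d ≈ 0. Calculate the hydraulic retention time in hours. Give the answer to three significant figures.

τ ≈ 8.58 h

With k_d = 0 the design equation reduces to V = Y Q (S₀−S) θ_c / X = 0.439 × 15800 × (123 − 7.31) × 20.7 / 2940 = 5650 m³.
Hydraulic retention time τ = V/Q = 5650 / 15800 = 0.3576 d = 8.582 h.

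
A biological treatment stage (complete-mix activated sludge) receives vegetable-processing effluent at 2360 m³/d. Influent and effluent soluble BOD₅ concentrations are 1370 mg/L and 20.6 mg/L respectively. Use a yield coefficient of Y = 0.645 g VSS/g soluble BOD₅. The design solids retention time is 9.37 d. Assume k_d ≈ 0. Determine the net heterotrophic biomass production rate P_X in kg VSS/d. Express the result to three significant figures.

No decay correction is needed, so Y_obs = Y = 0.645.
ΔS = 1370 − 20.6 = 1349 mg/L, so the substrate removal rate is 2360 × 1349/1000 = 3185 kg soluble BOD₅/d.
P_X = Y_obs · Q(S₀ − S) = 0.6450 × 3185 = 2054 kg VSS/d.

P_X ≈ 2050 kg VSS/d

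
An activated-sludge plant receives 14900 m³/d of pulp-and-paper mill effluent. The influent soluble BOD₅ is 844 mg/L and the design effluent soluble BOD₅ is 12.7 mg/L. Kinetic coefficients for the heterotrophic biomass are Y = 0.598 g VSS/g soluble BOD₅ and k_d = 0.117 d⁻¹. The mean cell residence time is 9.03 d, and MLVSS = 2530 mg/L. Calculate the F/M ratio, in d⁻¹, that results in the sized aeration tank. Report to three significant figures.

Steady-state biomass mass balance: V·X·(1 + k_d·θ_c) = Y·Q·(S₀ − S)·θ_c, so V = 0.598 × 14900 × (844 − 12.7) × 9.03 / [2530 × (1 + 0.117 × 9.03)] = 6.69×10^7 / 5203 = 12855 m³.
Food-to-microorganism ratio F/M = Q S₀ / (V X) = 14900 × 844 / (12855 × 2530) = 0.3867 d⁻¹.

F/M ≈ 0.387 d⁻¹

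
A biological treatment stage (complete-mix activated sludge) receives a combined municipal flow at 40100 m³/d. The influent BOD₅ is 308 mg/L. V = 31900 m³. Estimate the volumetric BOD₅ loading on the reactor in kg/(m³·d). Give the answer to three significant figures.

Applied BOD₅ load per unit volume = Q·S₀/V = (40100 × 308/1000)/31900 = 0.3872 kg BOD₅·m⁻³·d⁻¹.

L_v ≈ 0.387 kg BOD₅/(m³·d)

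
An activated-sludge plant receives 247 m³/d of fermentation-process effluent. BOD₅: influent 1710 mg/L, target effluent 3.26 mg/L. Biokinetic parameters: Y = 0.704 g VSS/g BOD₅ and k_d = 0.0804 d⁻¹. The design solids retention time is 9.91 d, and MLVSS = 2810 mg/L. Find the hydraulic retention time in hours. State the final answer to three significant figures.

τ ≈ 56.6 h

Rearranging the biomass balance for a CMAS with decay, V = Y·Q·ΔS·θ_c / [X·(1+k_d θ_c)] = 0.704 × 247 × (1710 − 3.26) × 9.91 / [2810 × (1 + 0.0804 × 9.91)] = 2.94×10^6 / 5049 = 582.5 m³.
Hydraulic retention time τ = V/Q = 582.5 / 247 = 2.358 d = 56.60 h.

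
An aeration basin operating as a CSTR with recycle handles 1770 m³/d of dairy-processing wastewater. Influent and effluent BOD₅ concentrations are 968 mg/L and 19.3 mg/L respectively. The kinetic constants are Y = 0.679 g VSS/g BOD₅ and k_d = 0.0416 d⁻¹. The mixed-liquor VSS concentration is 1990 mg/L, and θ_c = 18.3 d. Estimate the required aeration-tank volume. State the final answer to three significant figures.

V ≈ 5950 m³

From the SRT design equation V = Y Q (S₀−S) θ_c / [X (1 + k_d θ_c)] = 0.679 × 1770 × (968 − 19.3) × 18.3 / [1990 × (1 + 0.0416 × 18.3)] = 2.09×10^7 / 3505 = 5953 m³.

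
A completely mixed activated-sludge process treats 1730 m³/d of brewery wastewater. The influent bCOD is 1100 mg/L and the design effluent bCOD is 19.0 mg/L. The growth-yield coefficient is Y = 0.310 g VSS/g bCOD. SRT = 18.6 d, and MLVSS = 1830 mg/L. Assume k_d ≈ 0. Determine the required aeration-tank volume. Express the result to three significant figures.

Biomass mass balance (decay neglected): V·X = Y·Q·(S₀ − S)·θ_c, so V = 0.310 × 1730 × (1100 − 19.0) × 18.6 / 1830 = 5892 m³.

V ≈ 5890 m³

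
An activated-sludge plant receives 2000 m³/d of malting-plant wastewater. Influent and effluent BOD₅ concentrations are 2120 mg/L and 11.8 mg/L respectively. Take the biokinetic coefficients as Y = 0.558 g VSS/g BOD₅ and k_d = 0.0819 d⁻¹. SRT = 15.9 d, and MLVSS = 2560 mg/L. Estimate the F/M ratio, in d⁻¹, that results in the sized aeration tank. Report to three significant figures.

Rearranging the biomass balance for a CMAS with decay, V = Y·Q·ΔS·θ_c / [X·(1+k_d θ_c)] = 0.558 × 2000 × (2120 − 11.8) × 15.9 / [2560 × (1 + 0.0819 × 15.9)] = 3.74×10^7 / 5894 = 6347 m³.
Food-to-microorganism ratio F/M = Q S₀ / (V X) = 2000 × 2120 / (6347 × 2560) = 0.2609 d⁻¹.

F/M ≈ 0.261 d⁻¹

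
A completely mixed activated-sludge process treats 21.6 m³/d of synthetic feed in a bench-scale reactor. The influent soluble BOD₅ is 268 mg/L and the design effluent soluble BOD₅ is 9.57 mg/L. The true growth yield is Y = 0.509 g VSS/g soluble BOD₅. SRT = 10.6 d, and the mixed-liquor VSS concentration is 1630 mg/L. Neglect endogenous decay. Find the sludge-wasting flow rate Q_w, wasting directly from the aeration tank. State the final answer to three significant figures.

Q_w ≈ 1.74 m³/d

V·X = Y·Q·ΔS·θ_c gives V = 0.509 × 21.6 × (268 − 9.57) × 10.6 / 1630 = 18.48 m³.
Wasting from the aeration tank: Q_w = V / θ_c = 18.48 / 10.6 = 1.743 m³/d.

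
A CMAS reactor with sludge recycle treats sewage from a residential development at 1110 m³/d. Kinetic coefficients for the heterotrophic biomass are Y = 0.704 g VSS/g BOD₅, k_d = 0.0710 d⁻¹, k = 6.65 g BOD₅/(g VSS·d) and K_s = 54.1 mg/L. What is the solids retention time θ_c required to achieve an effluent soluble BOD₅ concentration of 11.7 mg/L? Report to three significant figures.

From 1/θ_c = Y·k·S/(K_s + S) − k_d: Y·k·S/(K_s+S) = 0.704 × 6.65 × 11.7 / (54.1 + 11.7) = 0.8324 d⁻¹.
1/θ_c = 0.8324 − 0.0710 = 0.7614 d⁻¹, so θ_c = 1.313 d.

θ_c ≈ 1.31 d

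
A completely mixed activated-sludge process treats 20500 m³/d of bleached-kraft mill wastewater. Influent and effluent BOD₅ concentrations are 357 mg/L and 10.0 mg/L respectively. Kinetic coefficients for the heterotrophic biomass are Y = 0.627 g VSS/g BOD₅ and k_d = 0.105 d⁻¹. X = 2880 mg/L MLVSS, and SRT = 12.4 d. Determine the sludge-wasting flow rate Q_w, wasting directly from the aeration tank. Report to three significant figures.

Q_w ≈ 673 m³/d

Rearranging the biomass balance for a CMAS with decay, V = Y·Q·ΔS·θ_c / [X·(1+k_d θ_c)] = 0.627 × 20500 × (357 − 10.0) × 12.4 / [2880 × (1 + 0.105 × 12.4)] = 5.53×10^7 / 6630 = 8342 m³.
With mixed-liquor wasting, θ_c = V/Q_w, so Q_w = V/θ_c = 8342/12.4 = 672.7 m³/d.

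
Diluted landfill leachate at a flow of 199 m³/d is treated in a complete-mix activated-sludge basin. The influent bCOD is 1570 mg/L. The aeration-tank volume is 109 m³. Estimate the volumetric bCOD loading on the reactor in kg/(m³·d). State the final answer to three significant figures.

L_v = Q S₀ / V = 199 × 1570 × 10⁻³ / 109.0 = 2.866 kg/(m³·d).

L_v ≈ 2.87 kg bCOD/(m³·d)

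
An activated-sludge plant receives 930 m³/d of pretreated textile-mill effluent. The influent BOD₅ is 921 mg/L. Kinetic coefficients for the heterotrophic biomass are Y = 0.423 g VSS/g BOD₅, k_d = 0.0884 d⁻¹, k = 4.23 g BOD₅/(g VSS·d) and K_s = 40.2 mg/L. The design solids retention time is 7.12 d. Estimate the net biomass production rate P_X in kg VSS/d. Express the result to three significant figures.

From the Monod/SRT balance for a CMAS, S = K_s·(1+k_d θ_c)/[θ_c·(Y k − k_d) − 1] = 40.2 × (1 + 0.0884 × 7.12) / [7.12 × (0.423 × 4.23 − 0.0884) − 1] = 65.50 / 11.11 = 5.896 mg/L.
Observed yield with endogenous decay: Y_obs = Y / (1 + k_d·θ_c) = 0.423 / (1 + 0.0884 × 7.12) = 0.423 / 1.629 = 0.2596 g VSS/g BOD₅.
Q·(S₀ − S) = 930 × (921 − 5.90) × 10⁻³ = 851.0 kg/d removed.
Biomass produced: P_X = Y_obs·Q·ΔS = 0.2596 × 851.0 ≈ 220.9 kg VSS/d.

P_X ≈ 221 kg VSS/d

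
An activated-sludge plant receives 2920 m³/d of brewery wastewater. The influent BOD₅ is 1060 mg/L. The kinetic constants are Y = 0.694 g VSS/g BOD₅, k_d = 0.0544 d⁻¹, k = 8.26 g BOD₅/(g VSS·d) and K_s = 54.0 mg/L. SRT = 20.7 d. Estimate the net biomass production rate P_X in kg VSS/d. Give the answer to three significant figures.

P_X ≈ 1010 kg VSS/d

For a completely mixed reactor with recycle the Lawrence–McCarty relation gives S = K_s·(1 + k_d·θ_c) / [θ_c·(Y·k − k_d) − 1] = 54.0 × (1 + 0.0544 × 20.7) / [20.7 × (0.694 × 8.26 − 0.0544) − 1] = 114.8 / 116.5 = 0.9852 mg/L.
Observed yield with endogenous decay: Y_obs = Y / (1 + k_d·θ_c) = 0.694 / (1 + 0.0544 × 20.7) = 0.694 / 2.126 = 0.3264 g VSS/g BOD₅.
Substrate removed = Q·(S₀ − S) = 2920 m³/d × (1060 − 0.985) g/m³ = 3.09×10^6 g/d = 3092 kg/d.
P_X = Y_obs · Q(S₀ − S) = 0.3264 × 3092 = 1009 kg VSS/d.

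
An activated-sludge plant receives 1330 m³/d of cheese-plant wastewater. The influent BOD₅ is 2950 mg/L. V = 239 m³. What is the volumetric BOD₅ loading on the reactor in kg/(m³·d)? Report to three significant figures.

L_v ≈ 16.4 kg BOD₅/(m³·d)

Applied BOD₅ load per unit volume = Q·S₀/V = (1330 × 2950/1000)/239.0 = 16.42 kg BOD₅·m⁻³·d⁻¹.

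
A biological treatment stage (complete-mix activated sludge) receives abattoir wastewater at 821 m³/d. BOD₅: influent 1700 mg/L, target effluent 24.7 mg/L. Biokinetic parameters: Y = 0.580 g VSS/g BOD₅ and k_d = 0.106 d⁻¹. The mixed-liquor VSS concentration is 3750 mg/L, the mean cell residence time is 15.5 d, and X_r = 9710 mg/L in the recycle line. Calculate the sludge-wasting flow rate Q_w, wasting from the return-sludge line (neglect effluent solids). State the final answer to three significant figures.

Steady-state biomass mass balance: V·X·(1 + k_d·θ_c) = Y·Q·(S₀ − S)·θ_c, so V = 0.580 × 821 × (1700 − 24.7) × 15.5 / [3750 × (1 + 0.106 × 15.5)] = 1.24×10^7 / 9911 = 1248 m³.
Wasting from the return line (neglecting effluent solids): Q_w = V·X / (θ_c·X_r) = 1248 × 3750 / (15.5 × 9710) = 31.08 m³/d.

Q_w ≈ 31.1 m³/d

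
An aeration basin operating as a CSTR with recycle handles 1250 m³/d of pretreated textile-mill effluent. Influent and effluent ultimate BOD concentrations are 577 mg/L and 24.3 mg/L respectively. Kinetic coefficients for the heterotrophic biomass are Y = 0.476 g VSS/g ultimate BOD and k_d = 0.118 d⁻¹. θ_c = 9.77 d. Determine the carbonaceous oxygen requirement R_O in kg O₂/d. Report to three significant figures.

R_O ≈ 474 kg O₂/d

Correct the yield for decay: Y_obs = Y/(1 + k_d θ_c) = 0.476 / (1 + 0.118 × 9.77) = 0.476 / 2.153 = 0.2211.
ΔS = 577 − 24.3 = 552.7 mg/L, so the substrate removal rate is 1250 × 552.7/1000 = 690.9 kg ultimate BOD/d.
Net sludge production P_X = 0.2211 × 690.9 = 152.8 kg VSS/d.
Carbonaceous O₂ demand = substrate oxidised − cell-mass equivalent = 690.9 − 1.42 × 152.8 = 474.0 kg O₂/d.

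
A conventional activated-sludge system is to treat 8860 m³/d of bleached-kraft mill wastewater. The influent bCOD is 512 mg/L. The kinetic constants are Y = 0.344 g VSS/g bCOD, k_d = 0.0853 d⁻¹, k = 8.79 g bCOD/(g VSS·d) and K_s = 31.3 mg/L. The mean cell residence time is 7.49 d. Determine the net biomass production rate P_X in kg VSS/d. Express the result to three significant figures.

Effluent substrate depends only on kinetics and SRT: S = K_s(1 + k_d θ_c) / [θ_c(Yk − k_d) − 1] = 31.3 × (1 + 0.0853 × 7.49) / [7.49 × (0.344 × 8.79 − 0.0853) − 1] = 51.30 / 21.01 = 2.442 mg/L.
Y_obs = Y / (1 + k_d θ_c) = 0.344 / (1 + 0.0853 × 7.49) = 0.344 / 1.639 = 0.2099.
Q·(S₀ − S) = 8860 × (512 − 2.44) × 10⁻³ = 4515 kg/d removed.
Biomass produced: P_X = Y_obs·Q·ΔS = 0.2099 × 4515 ≈ 947.6 kg VSS/d.

P_X ≈ 948 kg VSS/d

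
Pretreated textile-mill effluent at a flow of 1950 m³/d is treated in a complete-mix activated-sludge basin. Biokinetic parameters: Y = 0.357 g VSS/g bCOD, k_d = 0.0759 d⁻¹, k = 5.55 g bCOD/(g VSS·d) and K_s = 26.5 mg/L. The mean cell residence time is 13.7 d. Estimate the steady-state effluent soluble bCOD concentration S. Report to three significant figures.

S ≈ 2.15 mg/L

Effluent substrate depends only on kinetics and SRT: S = K_s(1 + k_d θ_c) / [θ_c(Yk − k_d) − 1] = 26.5 × (1 + 0.0759 × 13.7) / [13.7 × (0.357 × 5.55 − 0.0759) − 1] = 54.06 / 25.10 = 2.153 mg/L.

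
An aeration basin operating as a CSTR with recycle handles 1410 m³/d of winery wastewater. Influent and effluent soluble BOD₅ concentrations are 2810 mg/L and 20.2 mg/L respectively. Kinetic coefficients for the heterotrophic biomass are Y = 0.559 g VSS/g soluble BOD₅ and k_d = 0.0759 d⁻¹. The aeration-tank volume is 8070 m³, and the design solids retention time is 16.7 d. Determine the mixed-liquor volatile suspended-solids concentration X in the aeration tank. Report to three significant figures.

From V·X·(1 + k_d·θ_c) = Y·Q·(S₀ − S)·θ_c: X = 0.559 × 1410 × (2810 − 20.2) × 16.7 / [8070 × (1 + 0.0759 × 16.7)] = 2007 mg/L.

X ≈ 2010 mg/L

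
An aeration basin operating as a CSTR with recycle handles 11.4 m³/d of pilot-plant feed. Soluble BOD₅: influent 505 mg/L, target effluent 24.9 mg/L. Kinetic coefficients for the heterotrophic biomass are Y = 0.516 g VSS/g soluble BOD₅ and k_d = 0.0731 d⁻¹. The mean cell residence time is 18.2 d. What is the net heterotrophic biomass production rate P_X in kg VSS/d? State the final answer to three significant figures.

P_X ≈ 1.21 kg VSS/d

Observed yield with endogenous decay: Y_obs = Y / (1 + k_d·θ_c) = 0.516 / (1 + 0.0731 × 18.2) = 0.516 / 2.330 = 0.2214 g VSS/g soluble BOD₅.
ΔS = 505 − 24.9 = 480.1 mg/L, so the substrate removal rate is 11.4 × 480.1/1000 = 5.473 kg soluble BOD₅/d.
Biomass produced: P_X = Y_obs·Q·ΔS = 0.2214 × 5.473 ≈ 1.212 kg VSS/d.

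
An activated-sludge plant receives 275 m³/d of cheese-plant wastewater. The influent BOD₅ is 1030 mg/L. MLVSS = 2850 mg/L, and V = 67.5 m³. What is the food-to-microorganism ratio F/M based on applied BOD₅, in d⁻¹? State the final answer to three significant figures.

F/M = Q·S₀ / (V·X) = 275 × 1030 / (67.50 × 2850) = 1.472 g BOD₅·(g VSS·d)⁻¹.

F/M ≈ 1.47 d⁻¹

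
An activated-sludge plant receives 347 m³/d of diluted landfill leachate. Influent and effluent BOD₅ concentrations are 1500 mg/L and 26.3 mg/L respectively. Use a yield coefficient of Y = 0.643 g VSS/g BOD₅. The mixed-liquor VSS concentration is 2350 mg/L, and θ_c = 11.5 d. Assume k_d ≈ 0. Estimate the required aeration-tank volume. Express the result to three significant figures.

V ≈ 1610 m³

With k_d = 0 the design equation reduces to V = Y Q (S₀−S) θ_c / X = 0.643 × 347 × (1500 − 26.3) × 11.5 / 2350 = 1609 m³.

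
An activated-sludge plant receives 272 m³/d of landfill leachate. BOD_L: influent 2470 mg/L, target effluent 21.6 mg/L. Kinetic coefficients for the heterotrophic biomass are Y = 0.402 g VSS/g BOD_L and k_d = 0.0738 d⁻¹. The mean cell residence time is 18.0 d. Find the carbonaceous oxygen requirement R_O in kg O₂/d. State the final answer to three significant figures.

Y_obs = Y / (1 + k_d θ_c) = 0.402 / (1 + 0.0738 × 18.0) = 0.402 / 2.328 = 0.1727.
Mass of BOD_L removed per day: Q(S₀ − S) = 272 × 2448 g/m³ = 666.0 kg/d.
Biomass synthesised: P_X = Y_obs × 666.0 = 115.0 kg VSS/d.
R_O = Q·ΔS − 1.42 P_X = 666.0 − 163.3 = 502.7 kg O₂/d.

R_O ≈ 503 kg O₂/d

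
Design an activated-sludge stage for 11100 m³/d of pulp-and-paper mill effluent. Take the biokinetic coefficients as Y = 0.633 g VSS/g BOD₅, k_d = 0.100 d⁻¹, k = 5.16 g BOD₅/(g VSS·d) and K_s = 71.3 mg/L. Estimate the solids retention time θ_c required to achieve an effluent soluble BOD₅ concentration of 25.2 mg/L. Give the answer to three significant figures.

θ_c ≈ 1.33 d

Specific growth rate at S = 25.2 mg/L: μ = YkS/(K_s+S) = 0.633·5.16·25.2/(71.3+25.2) = 0.8530 d⁻¹.
1/θ_c = 0.8530 − 0.100 = 0.7530 d⁻¹, so θ_c = 1.328 d.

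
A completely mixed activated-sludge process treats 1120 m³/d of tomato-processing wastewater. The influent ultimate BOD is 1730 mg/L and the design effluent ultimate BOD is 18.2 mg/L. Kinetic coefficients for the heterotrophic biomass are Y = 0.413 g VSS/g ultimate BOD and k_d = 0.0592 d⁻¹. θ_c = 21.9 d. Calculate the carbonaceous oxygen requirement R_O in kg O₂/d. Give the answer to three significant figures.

R_O ≈ 1430 kg O₂/d

The observed yield is Y_obs = Y/(1 + k_d·θ_c) = 0.413 / (1 + 0.0592 × 21.9) = 0.413 / 2.296 = 0.1798 g VSS per g ultimate BOD removed.
Mass of ultimate BOD removed per day: Q(S₀ − S) = 1120 × 1712 g/m³ = 1917 kg/d.
Biomass synthesised: P_X = Y_obs × 1917 = 344.8 kg VSS/d.
R_O = Q·ΔS − 1.42 P_X = 1917 − 489.6 = 1428 kg O₂/d.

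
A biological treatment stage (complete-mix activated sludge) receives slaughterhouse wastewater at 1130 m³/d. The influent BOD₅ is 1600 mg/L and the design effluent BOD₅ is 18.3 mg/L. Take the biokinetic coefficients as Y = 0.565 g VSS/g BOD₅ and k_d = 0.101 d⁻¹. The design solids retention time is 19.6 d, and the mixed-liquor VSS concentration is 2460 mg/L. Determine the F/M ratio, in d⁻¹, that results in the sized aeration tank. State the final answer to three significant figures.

From the SRT design equation V = Y Q (S₀−S) θ_c / [X (1 + k_d θ_c)] = 0.565 × 1130 × (1600 − 18.3) × 19.6 / [2460 × (1 + 0.101 × 19.6)] = 1.98×10^7 / 7330 = 2700 m³.
F/M = applied load / biomass = Q·S₀/(V·X) = 1130 × 1600 / (2700 × 2460) = 0.2722 d⁻¹.

F/M ≈ 0.272 d⁻¹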